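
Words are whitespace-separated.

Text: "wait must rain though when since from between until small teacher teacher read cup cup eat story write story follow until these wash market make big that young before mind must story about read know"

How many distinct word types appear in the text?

Distinct types: {about, before, between, big, cup, eat, follow, from, know, make, market, mind, must, rain, read, since, small, story, teacher, that, these, though, until, wait, wash, when, write, young}
V = 28

28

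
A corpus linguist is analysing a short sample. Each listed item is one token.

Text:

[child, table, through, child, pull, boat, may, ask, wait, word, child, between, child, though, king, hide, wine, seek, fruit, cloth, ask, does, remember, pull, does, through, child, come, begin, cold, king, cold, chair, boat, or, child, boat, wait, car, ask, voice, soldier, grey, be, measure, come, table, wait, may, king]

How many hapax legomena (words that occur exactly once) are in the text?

Frequencies: child:6, boat:3, ask:3, wait:3, king:3, table:2, through:2, pull:2, may:2, does:2, come:2, cold:2, word:1, between:1, though:1, hide:1, wine:1, seek:1, fruit:1, cloth:1, … (10 more, each freq 1)
Hapax (freq=1): be, begin, between, car, chair, cloth, fruit, grey, hide, measure, or, remember, seek, soldier, though, voice, wine, word

18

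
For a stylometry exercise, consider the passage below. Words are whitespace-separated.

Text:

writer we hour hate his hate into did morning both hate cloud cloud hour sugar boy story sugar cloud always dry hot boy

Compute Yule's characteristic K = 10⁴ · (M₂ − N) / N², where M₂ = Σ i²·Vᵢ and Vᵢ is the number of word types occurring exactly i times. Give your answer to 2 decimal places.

340.26

Frequencies: hate:3, cloud:3, hour:2, sugar:2, boy:2, writer:1, we:1, his:1, into:1, did:1, morning:1, both:1, story:1, always:1, dry:1, hot:1
N = 23. Frequency spectrum: V_1=11, V_2=3, V_3=2
M₂ = 1²·11 + 2²·3 + 3²·2 = 41
K = 10000 × (41 − 23) / 23² = 340.26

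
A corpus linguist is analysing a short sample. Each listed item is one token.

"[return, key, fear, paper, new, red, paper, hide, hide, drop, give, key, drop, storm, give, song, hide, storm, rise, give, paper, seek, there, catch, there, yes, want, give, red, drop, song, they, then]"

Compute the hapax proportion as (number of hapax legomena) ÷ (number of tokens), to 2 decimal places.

Frequencies: give:4, paper:3, hide:3, drop:3, key:2, red:2, storm:2, song:2, there:2, return:1, fear:1, new:1, rise:1, seek:1, catch:1, yes:1, want:1, they:1, then:1
Hapax count = 10; token count = 33.
Ratio = 10 / 33 = 0.30

0.30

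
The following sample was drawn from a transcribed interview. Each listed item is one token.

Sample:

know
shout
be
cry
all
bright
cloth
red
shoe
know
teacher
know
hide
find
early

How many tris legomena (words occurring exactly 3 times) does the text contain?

1

Frequencies: know:3, shout:1, be:1, cry:1, all:1, bright:1, cloth:1, red:1, shoe:1, teacher:1, hide:1, find:1, early:1
Words with frequency 3: know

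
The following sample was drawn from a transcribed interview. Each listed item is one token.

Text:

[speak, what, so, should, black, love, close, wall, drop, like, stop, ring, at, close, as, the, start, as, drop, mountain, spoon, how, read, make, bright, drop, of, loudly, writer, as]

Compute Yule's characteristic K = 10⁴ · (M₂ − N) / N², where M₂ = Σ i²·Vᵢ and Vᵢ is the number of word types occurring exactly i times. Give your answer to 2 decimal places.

Frequencies: drop:3, as:3, close:2, speak:1, what:1, so:1, should:1, black:1, love:1, wall:1, like:1, stop:1, ring:1, at:1, the:1, start:1, mountain:1, spoon:1, how:1, read:1, … (5 more, each freq 1)
N = 30. Frequency spectrum: V_1=22, V_2=1, V_3=2
M₂ = 1²·22 + 2²·1 + 3²·2 = 44
K = 10000 × (44 − 30) / 30² = 155.56

155.56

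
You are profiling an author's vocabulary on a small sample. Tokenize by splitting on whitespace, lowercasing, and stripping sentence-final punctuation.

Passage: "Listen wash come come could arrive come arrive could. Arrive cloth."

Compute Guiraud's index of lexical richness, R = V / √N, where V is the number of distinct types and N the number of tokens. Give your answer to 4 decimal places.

1.8091

N = 11, V = 6.
√N = 3.316625
R = 6 / 3.316625 = 1.8091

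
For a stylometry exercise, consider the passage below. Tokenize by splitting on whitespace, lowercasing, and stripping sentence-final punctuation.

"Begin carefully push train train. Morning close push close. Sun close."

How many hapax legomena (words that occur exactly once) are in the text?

4

Frequencies: close:3, push:2, train:2, begin:1, carefully:1, morning:1, sun:1
Hapax (freq=1): begin, carefully, morning, sun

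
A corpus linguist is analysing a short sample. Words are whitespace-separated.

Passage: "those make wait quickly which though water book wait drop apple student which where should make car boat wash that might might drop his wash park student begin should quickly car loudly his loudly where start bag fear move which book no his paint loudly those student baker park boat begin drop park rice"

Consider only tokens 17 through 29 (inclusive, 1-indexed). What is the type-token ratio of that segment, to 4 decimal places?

Segment tokens 17–29: car, boat, wash, that, might, might, drop, his, wash, park, student, begin, should
Segment N = 13, segment V = 11.
TTR = 11 / 13 = 0.8462

0.8462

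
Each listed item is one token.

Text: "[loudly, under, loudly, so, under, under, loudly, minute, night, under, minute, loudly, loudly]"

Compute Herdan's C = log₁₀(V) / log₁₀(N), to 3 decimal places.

0.627

N = 13, V = 5.
log₁₀(V) = 0.698970, log₁₀(N) = 1.113943
C = 0.698970 / 1.113943 = 0.627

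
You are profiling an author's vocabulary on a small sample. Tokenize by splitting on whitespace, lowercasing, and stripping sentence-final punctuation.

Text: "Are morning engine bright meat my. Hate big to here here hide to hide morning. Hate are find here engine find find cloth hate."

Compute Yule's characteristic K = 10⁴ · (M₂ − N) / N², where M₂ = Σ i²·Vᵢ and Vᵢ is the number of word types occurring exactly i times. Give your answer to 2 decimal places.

486.11

Frequencies: hate:3, here:3, find:3, are:2, morning:2, engine:2, to:2, hide:2, bright:1, meat:1, my:1, big:1, cloth:1
N = 24. Frequency spectrum: V_1=5, V_2=5, V_3=3
M₂ = 1²·5 + 2²·5 + 3²·3 = 52
K = 10000 × (52 − 24) / 24² = 486.11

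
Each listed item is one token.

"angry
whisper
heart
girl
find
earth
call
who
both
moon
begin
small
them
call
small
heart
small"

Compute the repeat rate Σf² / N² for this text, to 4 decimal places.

0.0934

Frequencies: small:3, heart:2, call:2, angry:1, whisper:1, girl:1, find:1, earth:1, who:1, both:1, moon:1, begin:1, them:1
Σf² = 27; N² = 289
Repeat rate = 27 / 289 = 0.0934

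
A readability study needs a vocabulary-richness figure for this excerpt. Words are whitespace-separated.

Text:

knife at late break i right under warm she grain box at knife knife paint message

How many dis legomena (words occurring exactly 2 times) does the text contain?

Frequencies: knife:3, at:2, late:1, break:1, i:1, right:1, under:1, warm:1, she:1, grain:1, box:1, paint:1, message:1
Words with frequency 2: at

1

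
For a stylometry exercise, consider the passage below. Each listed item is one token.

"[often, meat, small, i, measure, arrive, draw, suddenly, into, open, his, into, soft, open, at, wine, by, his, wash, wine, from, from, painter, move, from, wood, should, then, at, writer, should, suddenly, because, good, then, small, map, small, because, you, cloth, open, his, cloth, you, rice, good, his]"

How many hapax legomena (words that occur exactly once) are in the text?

Frequencies: his:4, small:3, open:3, from:3, suddenly:2, into:2, at:2, wine:2, should:2, then:2, because:2, good:2, you:2, cloth:2, often:1, meat:1, i:1, measure:1, arrive:1, draw:1, … (9 more, each freq 1)
Hapax (freq=1): arrive, by, draw, i, map, measure, meat, move, often, painter, rice, soft, wash, wood, writer

15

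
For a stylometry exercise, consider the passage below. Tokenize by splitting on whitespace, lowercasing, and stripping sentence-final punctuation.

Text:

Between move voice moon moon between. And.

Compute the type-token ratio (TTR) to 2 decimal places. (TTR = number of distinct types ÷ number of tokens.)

0.71

N = 7 tokens, V = 5 types.
TTR = V / N = 5 / 7 = 0.71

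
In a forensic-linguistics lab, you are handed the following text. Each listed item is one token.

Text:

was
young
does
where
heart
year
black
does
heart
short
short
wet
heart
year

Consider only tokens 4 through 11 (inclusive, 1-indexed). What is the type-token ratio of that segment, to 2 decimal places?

0.75

Segment tokens 4–11: where, heart, year, black, does, heart, short, short
Segment N = 8, segment V = 6.
TTR = 6 / 8 = 0.75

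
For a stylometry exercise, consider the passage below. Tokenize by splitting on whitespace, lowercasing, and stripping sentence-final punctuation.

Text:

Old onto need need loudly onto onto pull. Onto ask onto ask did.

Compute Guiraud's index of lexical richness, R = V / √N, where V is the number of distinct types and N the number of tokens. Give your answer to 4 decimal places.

1.9415

N = 13, V = 7.
√N = 3.605551
R = 7 / 3.605551 = 1.9415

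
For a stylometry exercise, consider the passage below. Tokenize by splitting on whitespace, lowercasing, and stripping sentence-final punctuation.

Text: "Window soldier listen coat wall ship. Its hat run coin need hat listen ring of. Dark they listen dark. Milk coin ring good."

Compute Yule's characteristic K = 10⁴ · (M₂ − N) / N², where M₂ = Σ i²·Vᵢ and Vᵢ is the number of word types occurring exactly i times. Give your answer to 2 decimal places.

Frequencies: listen:3, hat:2, coin:2, ring:2, dark:2, window:1, soldier:1, coat:1, wall:1, ship:1, its:1, run:1, need:1, of:1, they:1, milk:1, good:1
N = 23. Frequency spectrum: V_1=12, V_2=4, V_3=1
M₂ = 1²·12 + 2²·4 + 3²·1 = 37
K = 10000 × (37 − 23) / 23² = 264.65

264.65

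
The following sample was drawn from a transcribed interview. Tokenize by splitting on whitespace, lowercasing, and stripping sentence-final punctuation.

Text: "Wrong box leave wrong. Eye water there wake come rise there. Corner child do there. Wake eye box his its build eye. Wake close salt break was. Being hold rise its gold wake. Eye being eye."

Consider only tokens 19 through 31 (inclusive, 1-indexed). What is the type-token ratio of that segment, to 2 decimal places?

0.92

Segment tokens 19–31: his, its, build, eye, wake, close, salt, break, was, being, hold, rise, its
Segment N = 13, segment V = 12.
TTR = 12 / 13 = 0.92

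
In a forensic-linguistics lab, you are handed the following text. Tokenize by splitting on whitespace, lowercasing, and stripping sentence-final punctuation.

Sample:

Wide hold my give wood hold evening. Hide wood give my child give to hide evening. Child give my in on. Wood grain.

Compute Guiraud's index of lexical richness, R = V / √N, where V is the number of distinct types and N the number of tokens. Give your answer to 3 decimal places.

2.502

N = 23, V = 12.
√N = 4.795832
R = 12 / 4.795832 = 2.502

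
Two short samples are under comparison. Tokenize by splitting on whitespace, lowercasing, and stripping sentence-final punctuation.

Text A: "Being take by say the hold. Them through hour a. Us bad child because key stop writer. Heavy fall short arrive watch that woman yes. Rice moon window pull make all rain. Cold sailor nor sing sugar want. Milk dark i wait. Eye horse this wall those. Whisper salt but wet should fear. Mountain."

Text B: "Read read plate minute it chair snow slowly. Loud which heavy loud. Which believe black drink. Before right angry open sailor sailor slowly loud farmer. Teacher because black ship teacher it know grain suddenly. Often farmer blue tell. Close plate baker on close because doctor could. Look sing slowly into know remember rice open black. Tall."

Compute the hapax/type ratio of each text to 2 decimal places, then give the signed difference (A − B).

A: hapax=54, V=54, ratio=1.00
B: hapax=25, V=39, ratio=0.64
Difference = 1.00 − 0.64 = 0.36

0.36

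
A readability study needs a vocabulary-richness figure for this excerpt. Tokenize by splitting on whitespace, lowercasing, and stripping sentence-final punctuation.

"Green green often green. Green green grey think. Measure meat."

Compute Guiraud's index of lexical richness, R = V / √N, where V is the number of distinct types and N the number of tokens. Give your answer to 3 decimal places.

1.897

N = 10, V = 6.
√N = 3.162278
R = 6 / 3.162278 = 1.897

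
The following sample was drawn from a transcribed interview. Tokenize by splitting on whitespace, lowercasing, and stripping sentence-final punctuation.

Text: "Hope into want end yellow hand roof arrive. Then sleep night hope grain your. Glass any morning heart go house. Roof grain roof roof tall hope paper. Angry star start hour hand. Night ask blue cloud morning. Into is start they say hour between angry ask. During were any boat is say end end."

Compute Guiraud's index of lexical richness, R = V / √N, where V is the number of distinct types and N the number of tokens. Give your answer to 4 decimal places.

N = 54, V = 35.
√N = 7.348469
R = 35 / 7.348469 = 4.7629

4.7629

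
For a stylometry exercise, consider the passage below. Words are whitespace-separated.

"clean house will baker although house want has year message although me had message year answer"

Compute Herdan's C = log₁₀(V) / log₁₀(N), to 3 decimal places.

0.896

N = 16, V = 12.
log₁₀(V) = 1.079181, log₁₀(N) = 1.204120
C = 1.079181 / 1.204120 = 0.896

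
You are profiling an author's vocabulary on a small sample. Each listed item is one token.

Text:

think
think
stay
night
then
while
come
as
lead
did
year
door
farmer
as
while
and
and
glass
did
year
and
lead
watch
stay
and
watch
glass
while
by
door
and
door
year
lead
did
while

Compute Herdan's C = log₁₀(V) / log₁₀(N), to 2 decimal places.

0.77

N = 36, V = 16.
log₁₀(V) = 1.204120, log₁₀(N) = 1.556303
C = 1.204120 / 1.556303 = 0.77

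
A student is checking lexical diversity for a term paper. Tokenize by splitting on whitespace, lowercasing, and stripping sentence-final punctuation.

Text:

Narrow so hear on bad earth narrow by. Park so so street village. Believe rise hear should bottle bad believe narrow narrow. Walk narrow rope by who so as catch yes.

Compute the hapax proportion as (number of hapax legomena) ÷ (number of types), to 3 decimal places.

0.700

Frequencies: narrow:5, so:4, hear:2, bad:2, by:2, believe:2, on:1, earth:1, park:1, street:1, village:1, rise:1, should:1, bottle:1, walk:1, rope:1, who:1, as:1, catch:1, yes:1
Hapax count = 14; type count = 20.
Ratio = 14 / 20 = 0.700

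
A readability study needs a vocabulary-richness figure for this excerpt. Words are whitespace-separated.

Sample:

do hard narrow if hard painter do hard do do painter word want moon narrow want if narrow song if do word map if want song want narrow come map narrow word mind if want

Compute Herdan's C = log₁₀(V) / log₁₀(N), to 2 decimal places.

0.70

N = 35, V = 12.
log₁₀(V) = 1.079181, log₁₀(N) = 1.544068
C = 1.079181 / 1.544068 = 0.70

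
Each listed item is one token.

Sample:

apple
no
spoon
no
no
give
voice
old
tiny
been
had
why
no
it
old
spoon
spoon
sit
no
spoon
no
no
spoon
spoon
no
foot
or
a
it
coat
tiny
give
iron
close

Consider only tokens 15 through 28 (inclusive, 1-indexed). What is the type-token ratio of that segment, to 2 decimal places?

Segment tokens 15–28: old, spoon, spoon, sit, no, spoon, no, no, spoon, spoon, no, foot, or, a
Segment N = 14, segment V = 7.
TTR = 7 / 14 = 0.50

0.50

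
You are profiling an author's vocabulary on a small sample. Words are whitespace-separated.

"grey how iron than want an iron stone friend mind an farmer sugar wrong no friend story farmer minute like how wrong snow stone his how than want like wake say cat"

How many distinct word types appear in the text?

21

Distinct types: {an, cat, farmer, friend, grey, his, how, iron, like, mind, minute, no, say, snow, stone, story, sugar, than, wake, want, wrong}
V = 21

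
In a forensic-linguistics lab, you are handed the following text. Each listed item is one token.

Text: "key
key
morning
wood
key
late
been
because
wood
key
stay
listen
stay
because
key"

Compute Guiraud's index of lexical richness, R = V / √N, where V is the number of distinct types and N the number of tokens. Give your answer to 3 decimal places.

N = 15, V = 8.
√N = 3.872983
R = 8 / 3.872983 = 2.066

2.066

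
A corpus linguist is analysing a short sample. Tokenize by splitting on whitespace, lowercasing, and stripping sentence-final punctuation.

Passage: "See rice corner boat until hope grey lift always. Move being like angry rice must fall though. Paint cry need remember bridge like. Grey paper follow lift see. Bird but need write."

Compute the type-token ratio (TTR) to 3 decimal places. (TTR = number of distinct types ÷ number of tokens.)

N = 32 tokens, V = 26 types.
TTR = V / N = 26 / 32 = 0.813

0.813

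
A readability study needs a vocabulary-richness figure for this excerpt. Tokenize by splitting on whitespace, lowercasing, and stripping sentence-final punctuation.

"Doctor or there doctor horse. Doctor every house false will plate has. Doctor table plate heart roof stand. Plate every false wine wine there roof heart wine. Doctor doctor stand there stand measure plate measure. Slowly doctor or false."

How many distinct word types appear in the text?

17

Distinct types: {doctor, every, false, has, heart, horse, house, measure, or, plate, roof, slowly, stand, table, there, will, wine}
V = 17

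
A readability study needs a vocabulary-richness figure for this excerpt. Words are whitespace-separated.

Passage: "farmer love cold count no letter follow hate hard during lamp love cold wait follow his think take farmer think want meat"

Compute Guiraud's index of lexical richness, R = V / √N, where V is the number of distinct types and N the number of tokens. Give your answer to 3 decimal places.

N = 22, V = 17.
√N = 4.690416
R = 17 / 4.690416 = 3.624

3.624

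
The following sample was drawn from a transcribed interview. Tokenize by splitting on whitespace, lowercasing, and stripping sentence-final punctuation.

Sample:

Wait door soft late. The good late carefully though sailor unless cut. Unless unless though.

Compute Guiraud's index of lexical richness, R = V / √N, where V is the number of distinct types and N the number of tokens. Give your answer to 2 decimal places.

N = 15, V = 11.
√N = 3.872983
R = 11 / 3.872983 = 2.84

2.84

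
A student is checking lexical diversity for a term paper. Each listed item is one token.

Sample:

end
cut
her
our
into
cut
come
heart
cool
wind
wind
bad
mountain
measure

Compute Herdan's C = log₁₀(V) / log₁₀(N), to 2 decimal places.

0.94

N = 14, V = 12.
log₁₀(V) = 1.079181, log₁₀(N) = 1.146128
C = 1.079181 / 1.146128 = 0.94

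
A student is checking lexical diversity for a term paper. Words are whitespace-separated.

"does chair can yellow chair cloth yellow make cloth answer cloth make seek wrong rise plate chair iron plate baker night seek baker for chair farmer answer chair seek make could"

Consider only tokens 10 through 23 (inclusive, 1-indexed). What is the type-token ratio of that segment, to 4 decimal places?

0.7857

Segment tokens 10–23: answer, cloth, make, seek, wrong, rise, plate, chair, iron, plate, baker, night, seek, baker
Segment N = 14, segment V = 11.
TTR = 11 / 14 = 0.7857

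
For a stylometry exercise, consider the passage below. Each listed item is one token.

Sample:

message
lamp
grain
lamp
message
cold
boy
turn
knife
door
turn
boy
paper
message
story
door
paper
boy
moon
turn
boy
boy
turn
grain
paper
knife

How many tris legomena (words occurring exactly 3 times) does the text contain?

Frequencies: boy:5, turn:4, message:3, paper:3, lamp:2, grain:2, knife:2, door:2, cold:1, story:1, moon:1
Words with frequency 3: message, paper

2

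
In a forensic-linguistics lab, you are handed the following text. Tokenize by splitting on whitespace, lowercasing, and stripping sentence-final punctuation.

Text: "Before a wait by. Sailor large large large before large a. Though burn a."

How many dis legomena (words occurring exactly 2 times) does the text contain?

1

Frequencies: large:4, a:3, before:2, wait:1, by:1, sailor:1, though:1, burn:1
Words with frequency 2: before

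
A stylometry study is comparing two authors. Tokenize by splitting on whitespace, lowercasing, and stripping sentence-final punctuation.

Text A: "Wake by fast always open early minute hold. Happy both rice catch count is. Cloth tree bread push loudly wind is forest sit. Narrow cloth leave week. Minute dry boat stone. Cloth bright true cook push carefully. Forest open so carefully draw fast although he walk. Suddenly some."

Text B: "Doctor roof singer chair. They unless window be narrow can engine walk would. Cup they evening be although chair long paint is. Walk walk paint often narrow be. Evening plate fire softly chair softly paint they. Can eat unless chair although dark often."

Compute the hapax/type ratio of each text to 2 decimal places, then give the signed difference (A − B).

A: hapax=31, V=39, ratio=0.79
B: hapax=13, V=25, ratio=0.52
Difference = 0.79 − 0.52 = 0.27

0.27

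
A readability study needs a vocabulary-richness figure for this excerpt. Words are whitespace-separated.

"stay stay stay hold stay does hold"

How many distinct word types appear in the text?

Distinct types: {does, hold, stay}
V = 3

3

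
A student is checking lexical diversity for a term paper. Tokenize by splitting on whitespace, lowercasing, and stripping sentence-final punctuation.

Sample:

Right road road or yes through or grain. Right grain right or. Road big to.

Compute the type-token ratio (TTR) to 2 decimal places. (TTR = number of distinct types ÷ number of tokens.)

0.53

N = 15 tokens, V = 8 types.
TTR = V / N = 8 / 15 = 0.53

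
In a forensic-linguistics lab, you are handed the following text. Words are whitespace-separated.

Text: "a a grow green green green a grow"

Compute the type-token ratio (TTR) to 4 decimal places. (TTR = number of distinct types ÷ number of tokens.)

0.3750

N = 8 tokens, V = 3 types.
TTR = V / N = 3 / 8 = 0.3750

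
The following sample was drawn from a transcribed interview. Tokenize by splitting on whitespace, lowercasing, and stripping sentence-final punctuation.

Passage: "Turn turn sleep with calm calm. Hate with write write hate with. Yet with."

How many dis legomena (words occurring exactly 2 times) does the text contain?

4

Frequencies: with:4, turn:2, calm:2, hate:2, write:2, sleep:1, yet:1
Words with frequency 2: calm, hate, turn, write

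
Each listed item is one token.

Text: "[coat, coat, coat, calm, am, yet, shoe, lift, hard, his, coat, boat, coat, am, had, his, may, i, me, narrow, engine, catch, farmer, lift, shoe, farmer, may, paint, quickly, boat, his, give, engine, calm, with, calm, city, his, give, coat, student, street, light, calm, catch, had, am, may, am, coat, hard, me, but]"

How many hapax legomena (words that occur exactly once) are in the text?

11

Frequencies: coat:7, calm:4, am:4, his:4, may:3, shoe:2, lift:2, hard:2, boat:2, had:2, me:2, engine:2, catch:2, farmer:2, give:2, yet:1, i:1, narrow:1, paint:1, quickly:1, … (6 more, each freq 1)
Hapax (freq=1): but, city, i, light, narrow, paint, quickly, street, student, with, yet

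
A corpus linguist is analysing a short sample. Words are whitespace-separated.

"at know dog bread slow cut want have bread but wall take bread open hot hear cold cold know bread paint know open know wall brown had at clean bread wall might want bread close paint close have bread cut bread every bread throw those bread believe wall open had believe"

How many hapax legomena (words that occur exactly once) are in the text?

12

Frequencies: bread:10, know:4, wall:4, open:3, at:2, cut:2, want:2, have:2, cold:2, paint:2, had:2, close:2, believe:2, dog:1, slow:1, but:1, take:1, hot:1, hear:1, brown:1, … (5 more, each freq 1)
Hapax (freq=1): brown, but, clean, dog, every, hear, hot, might, slow, take, those, throw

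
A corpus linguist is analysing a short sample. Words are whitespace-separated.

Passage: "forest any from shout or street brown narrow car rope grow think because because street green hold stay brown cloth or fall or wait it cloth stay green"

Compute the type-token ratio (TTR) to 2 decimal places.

0.71

N = 28 tokens, V = 20 types.
TTR = V / N = 20 / 28 = 0.71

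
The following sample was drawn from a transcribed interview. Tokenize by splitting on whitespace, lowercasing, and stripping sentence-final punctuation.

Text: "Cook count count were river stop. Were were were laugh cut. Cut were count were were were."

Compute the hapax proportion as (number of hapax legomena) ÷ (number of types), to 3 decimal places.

0.571

Frequencies: were:8, count:3, cut:2, cook:1, river:1, stop:1, laugh:1
Hapax count = 4; type count = 7.
Ratio = 4 / 7 = 0.571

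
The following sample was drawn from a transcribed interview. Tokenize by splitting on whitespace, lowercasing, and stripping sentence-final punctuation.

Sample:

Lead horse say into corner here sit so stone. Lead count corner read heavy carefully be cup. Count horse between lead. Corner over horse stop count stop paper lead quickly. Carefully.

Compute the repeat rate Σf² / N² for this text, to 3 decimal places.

0.068

Frequencies: lead:4, horse:3, corner:3, count:3, carefully:2, stop:2, say:1, into:1, here:1, sit:1, so:1, stone:1, read:1, heavy:1, be:1, cup:1, between:1, over:1, paper:1, quickly:1
Σf² = 65; N² = 961
Repeat rate = 65 / 961 = 0.068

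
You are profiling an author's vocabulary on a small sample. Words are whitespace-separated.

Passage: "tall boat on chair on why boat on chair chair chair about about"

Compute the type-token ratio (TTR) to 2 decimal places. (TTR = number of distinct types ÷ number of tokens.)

0.46

N = 13 tokens, V = 6 types.
TTR = V / N = 6 / 13 = 0.46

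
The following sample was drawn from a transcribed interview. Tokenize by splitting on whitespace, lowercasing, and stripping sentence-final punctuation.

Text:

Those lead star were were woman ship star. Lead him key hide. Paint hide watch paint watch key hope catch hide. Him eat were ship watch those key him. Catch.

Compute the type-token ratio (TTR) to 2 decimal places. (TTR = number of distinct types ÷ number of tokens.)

N = 30 tokens, V = 14 types.
TTR = V / N = 14 / 30 = 0.47

0.47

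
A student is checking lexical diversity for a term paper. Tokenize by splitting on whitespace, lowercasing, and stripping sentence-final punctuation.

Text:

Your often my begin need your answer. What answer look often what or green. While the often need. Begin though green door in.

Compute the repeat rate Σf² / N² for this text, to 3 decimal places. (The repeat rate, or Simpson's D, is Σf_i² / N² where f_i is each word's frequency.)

Frequencies: often:3, your:2, begin:2, need:2, answer:2, what:2, green:2, my:1, look:1, or:1, while:1, the:1, though:1, door:1, in:1
Σf² = 41; N² = 529
Repeat rate = 41 / 529 = 0.078

0.078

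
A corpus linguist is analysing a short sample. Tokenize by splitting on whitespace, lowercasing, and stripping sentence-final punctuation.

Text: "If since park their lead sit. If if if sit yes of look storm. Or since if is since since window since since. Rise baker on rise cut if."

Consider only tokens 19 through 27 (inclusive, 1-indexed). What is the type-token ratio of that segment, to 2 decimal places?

Segment tokens 19–27: since, since, window, since, since, rise, baker, on, rise
Segment N = 9, segment V = 5.
TTR = 5 / 9 = 0.56

0.56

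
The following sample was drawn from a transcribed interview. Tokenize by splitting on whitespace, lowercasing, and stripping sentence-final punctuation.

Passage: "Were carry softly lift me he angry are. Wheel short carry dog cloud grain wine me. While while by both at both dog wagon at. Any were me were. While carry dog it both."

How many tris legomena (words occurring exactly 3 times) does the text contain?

6

Frequencies: were:3, carry:3, me:3, dog:3, while:3, both:3, at:2, softly:1, lift:1, he:1, angry:1, are:1, wheel:1, short:1, cloud:1, grain:1, wine:1, by:1, wagon:1, any:1, … (1 more, each freq 1)
Words with frequency 3: both, carry, dog, me, were, while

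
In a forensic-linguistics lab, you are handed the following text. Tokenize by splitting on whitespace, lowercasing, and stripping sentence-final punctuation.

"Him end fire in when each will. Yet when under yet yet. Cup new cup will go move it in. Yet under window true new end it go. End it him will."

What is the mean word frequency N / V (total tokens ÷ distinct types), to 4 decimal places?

N = 32 tokens, V = 16 types.
Mean frequency = N / V = 32 / 16 = 2.0000

2.0000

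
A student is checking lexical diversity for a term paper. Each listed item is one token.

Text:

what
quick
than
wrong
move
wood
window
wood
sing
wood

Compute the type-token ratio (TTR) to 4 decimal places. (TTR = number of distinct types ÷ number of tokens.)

N = 10 tokens, V = 8 types.
TTR = V / N = 8 / 10 = 0.8000

0.8000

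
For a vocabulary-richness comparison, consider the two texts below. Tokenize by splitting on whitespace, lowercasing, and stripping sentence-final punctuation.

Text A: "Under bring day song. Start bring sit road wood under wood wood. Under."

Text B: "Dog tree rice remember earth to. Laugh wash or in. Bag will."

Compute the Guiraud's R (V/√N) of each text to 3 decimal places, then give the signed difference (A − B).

-1.245

A: V=8, N=13, R=2.219
B: V=12, N=12, R=3.464
Difference = 2.219 − 3.464 = -1.245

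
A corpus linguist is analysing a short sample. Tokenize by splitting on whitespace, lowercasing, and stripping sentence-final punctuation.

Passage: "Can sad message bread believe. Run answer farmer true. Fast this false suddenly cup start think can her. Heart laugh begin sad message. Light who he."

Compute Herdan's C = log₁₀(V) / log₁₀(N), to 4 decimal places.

N = 26, V = 23.
log₁₀(V) = 1.361728, log₁₀(N) = 1.414973
C = 1.361728 / 1.414973 = 0.9624

0.9624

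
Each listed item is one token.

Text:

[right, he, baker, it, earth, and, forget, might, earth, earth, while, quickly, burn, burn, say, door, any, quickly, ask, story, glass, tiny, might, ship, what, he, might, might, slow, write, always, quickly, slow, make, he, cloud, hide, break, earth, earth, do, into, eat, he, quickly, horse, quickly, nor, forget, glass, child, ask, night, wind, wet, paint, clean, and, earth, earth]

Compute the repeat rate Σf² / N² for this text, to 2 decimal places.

Frequencies: earth:7, quickly:5, he:4, might:4, and:2, forget:2, burn:2, ask:2, glass:2, slow:2, right:1, baker:1, it:1, while:1, say:1, door:1, any:1, story:1, tiny:1, ship:1, … (18 more, each freq 1)
Σf² = 158; N² = 3600
Repeat rate = 158 / 3600 = 0.04

0.04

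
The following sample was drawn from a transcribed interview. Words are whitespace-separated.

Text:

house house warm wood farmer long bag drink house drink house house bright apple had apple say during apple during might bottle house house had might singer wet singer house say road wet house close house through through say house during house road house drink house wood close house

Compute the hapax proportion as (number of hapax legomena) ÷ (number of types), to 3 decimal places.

0.316

Frequencies: house:15, drink:3, apple:3, say:3, during:3, wood:2, had:2, might:2, singer:2, wet:2, road:2, close:2, through:2, warm:1, farmer:1, long:1, bag:1, bright:1, bottle:1
Hapax count = 6; type count = 19.
Ratio = 6 / 19 = 0.316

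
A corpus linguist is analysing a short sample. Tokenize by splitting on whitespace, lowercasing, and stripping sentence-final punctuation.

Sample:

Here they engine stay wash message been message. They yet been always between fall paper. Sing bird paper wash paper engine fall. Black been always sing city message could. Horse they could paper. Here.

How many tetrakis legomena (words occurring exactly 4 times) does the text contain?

1

Frequencies: paper:4, they:3, message:3, been:3, here:2, engine:2, wash:2, always:2, fall:2, sing:2, could:2, stay:1, yet:1, between:1, bird:1, black:1, city:1, horse:1
Words with frequency 4: paper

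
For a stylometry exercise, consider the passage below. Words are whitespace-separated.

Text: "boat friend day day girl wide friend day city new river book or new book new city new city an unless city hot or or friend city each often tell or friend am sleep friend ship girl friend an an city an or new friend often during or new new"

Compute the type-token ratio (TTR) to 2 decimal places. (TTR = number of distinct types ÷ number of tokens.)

N = 50 tokens, V = 20 types.
TTR = V / N = 20 / 50 = 0.40

0.40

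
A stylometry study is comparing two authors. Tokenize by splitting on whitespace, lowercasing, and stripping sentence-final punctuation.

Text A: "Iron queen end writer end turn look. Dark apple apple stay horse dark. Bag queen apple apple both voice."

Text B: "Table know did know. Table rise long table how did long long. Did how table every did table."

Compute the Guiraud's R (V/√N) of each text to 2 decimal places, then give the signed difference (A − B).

A: V=13, N=19, R=2.98
B: V=7, N=18, R=1.65
Difference = 2.98 − 1.65 = 1.33

1.33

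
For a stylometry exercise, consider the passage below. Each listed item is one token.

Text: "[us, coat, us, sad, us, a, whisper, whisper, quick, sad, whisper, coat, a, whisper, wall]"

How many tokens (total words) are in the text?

Tokens: us, coat, us, sad, us, a, whisper, whisper, quick, sad, whisper, coat, a, whisper, wall
N = 15

15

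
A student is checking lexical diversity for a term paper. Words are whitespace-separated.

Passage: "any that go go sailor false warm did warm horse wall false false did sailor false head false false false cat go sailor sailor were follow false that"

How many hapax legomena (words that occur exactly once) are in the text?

7

Frequencies: false:8, sailor:4, go:3, that:2, warm:2, did:2, any:1, horse:1, wall:1, head:1, cat:1, were:1, follow:1
Hapax (freq=1): any, cat, follow, head, horse, wall, were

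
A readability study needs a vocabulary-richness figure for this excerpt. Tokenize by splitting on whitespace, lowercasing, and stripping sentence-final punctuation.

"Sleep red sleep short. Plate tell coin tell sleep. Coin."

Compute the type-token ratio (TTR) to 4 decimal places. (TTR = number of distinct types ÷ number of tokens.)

N = 10 tokens, V = 6 types.
TTR = V / N = 6 / 10 = 0.6000

0.6000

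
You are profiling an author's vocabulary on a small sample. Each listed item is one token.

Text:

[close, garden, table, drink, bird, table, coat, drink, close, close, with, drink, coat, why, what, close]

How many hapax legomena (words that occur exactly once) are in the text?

Frequencies: close:4, drink:3, table:2, coat:2, garden:1, bird:1, with:1, why:1, what:1
Hapax (freq=1): bird, garden, what, why, with

5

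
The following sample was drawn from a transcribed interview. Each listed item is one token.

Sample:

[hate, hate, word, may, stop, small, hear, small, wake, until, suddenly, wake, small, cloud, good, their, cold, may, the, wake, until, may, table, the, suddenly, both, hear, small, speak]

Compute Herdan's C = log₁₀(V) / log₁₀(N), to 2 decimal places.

0.84

N = 29, V = 17.
log₁₀(V) = 1.230449, log₁₀(N) = 1.462398
C = 1.230449 / 1.462398 = 0.84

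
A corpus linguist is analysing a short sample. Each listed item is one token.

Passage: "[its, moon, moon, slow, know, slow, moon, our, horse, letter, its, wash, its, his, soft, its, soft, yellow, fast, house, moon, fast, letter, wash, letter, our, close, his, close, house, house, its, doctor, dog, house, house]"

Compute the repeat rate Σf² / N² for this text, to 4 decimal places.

Frequencies: its:5, house:5, moon:4, letter:3, slow:2, our:2, wash:2, his:2, soft:2, fast:2, close:2, know:1, horse:1, yellow:1, doctor:1, dog:1
Σf² = 108; N² = 1296
Repeat rate = 108 / 1296 = 0.0833

0.0833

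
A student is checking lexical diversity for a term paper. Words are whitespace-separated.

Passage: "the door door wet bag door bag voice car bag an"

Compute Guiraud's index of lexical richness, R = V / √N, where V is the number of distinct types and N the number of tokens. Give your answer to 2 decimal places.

N = 11, V = 7.
√N = 3.316625
R = 7 / 3.316625 = 2.11

2.11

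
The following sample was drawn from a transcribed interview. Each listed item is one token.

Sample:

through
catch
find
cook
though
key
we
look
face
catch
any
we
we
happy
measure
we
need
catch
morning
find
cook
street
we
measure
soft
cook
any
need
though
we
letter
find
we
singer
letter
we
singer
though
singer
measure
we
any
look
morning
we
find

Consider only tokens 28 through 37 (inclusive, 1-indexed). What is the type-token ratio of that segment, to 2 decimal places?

0.60

Segment tokens 28–37: need, though, we, letter, find, we, singer, letter, we, singer
Segment N = 10, segment V = 6.
TTR = 6 / 10 = 0.60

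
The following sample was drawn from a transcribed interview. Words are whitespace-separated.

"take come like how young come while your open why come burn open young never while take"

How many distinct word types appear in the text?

Distinct types: {burn, come, how, like, never, open, take, while, why, young, your}
V = 11

11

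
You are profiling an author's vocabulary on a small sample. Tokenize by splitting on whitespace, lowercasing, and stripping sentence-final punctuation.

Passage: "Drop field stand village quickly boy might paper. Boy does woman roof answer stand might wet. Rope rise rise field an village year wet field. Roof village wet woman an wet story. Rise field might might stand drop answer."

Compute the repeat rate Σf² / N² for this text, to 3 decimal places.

Frequencies: field:4, might:4, wet:4, stand:3, village:3, rise:3, drop:2, boy:2, woman:2, roof:2, answer:2, an:2, quickly:1, paper:1, does:1, rope:1, year:1, story:1
Σf² = 105; N² = 1521
Repeat rate = 105 / 1521 = 0.069

0.069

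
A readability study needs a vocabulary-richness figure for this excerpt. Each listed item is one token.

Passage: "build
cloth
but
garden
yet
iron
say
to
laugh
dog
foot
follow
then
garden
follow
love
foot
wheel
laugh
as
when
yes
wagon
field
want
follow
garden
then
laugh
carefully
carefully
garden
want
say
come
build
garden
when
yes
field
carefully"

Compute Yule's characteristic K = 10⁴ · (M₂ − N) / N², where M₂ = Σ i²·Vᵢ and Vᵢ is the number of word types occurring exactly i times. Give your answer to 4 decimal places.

Frequencies: garden:5, laugh:3, follow:3, carefully:3, build:2, say:2, foot:2, then:2, when:2, yes:2, field:2, want:2, cloth:1, but:1, yet:1, iron:1, to:1, dog:1, love:1, wheel:1, … (3 more, each freq 1)
N = 41. Frequency spectrum: V_1=11, V_2=8, V_3=3, V_5=1
M₂ = 1²·11 + 2²·8 + 3²·3 + 5²·1 = 95
K = 10000 × (95 − 41) / 41² = 321.2374

321.2374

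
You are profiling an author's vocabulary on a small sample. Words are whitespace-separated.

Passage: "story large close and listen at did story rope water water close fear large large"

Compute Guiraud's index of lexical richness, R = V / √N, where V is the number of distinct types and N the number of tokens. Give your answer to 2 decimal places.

2.58

N = 15, V = 10.
√N = 3.872983
R = 10 / 3.872983 = 2.58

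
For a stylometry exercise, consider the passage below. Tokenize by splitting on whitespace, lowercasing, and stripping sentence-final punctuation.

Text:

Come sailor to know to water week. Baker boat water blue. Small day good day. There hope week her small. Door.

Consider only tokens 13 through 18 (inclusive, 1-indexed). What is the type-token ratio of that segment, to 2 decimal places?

0.83

Segment tokens 13–18: day, good, day, there, hope, week
Segment N = 6, segment V = 5.
TTR = 5 / 6 = 0.83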